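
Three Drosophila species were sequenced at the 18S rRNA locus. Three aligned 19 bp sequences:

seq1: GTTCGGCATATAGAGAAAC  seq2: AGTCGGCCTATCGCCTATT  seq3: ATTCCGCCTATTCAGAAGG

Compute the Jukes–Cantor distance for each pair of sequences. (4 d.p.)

seq1–seq2: 9/19 sites differ → p ≈ 0.473684, d = −0.75 ln(1 − 0.631579) = 0.748897 ≈ 0.7489.
seq1–seq3: 7/19 sites differ → p ≈ 0.368421, d = −0.75 ln(1 − 0.491228) = 0.506816 ≈ 0.5068.
seq2–seq3: 9/19 sites differ → p ≈ 0.473684, d = −0.75 ln(1 − 0.631579) = 0.748897 ≈ 0.7489.

d(seq1,seq2) = 0.7489, d(seq1,seq3) = 0.5068, d(seq2,seq3) = 0.7489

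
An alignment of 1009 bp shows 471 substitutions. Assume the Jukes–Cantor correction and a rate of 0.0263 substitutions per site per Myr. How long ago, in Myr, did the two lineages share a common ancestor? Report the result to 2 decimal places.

13.89

p = 471/1009 ≈ 0.466799.
d = −(3/4) ln(1 − 4p/3) = −0.75 ln(1 − 0.622399) = −0.75 ln(0.377601)
  = −0.75 × (-0.973917) = 0.730438 substitutions/site.
Under a molecular clock d = 2μt, so t = d/(2μ) = 0.730438 / (2 × 0.0263) = 13.89 Myr.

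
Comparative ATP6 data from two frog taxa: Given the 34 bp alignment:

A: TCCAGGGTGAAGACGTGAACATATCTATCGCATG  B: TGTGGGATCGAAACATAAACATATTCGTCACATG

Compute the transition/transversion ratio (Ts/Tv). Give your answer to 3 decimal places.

Transitions are A↔G and C↔T; transversions are all other mismatches.
Transitions: 11. Transversions: 2.
R = 11/2 = 5.500.

5.500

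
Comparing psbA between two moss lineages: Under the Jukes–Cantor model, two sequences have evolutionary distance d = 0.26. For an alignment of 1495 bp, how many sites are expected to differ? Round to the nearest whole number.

Invert JC69: p = (3/4)(1 − e^(−4d/3)) = 0.75 × (1 − e^(-0.346667)) = 0.75 × (1 − 0.707041) = 0.219719.
Expected differing sites = pL ≈ 0.219719 × 1495 = 328.479905 ≈ 328.

328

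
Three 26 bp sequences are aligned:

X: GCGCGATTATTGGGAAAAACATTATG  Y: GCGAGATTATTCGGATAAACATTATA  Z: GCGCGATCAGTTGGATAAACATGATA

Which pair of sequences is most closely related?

X and Y

X–Y: 4/26 differ, p = 0.154, d = 0.172.
X–Z: 6/26 differ, p = 0.231, d = 0.276.
Y–Z: 5/26 differ, p = 0.192, d = 0.222.
The smallest distance is between X and Y.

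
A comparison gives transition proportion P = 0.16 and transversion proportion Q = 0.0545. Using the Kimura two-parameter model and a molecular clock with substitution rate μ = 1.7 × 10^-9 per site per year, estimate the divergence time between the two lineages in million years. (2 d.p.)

77.49

Under the Kimura two-parameter model, d = −½ ln(1 − 2P − Q) − ¼ ln(1 − 2Q).
1 − 2P − Q = 0.6255, giving −½ ln(0.6255) = 0.234602.
1 − 2Q = 0.891, giving −¼ ln(0.891) = 0.028853.
d = 0.234602 + 0.028853 = 0.263455.
Under a molecular clock d = 2μt, so t = d/(2μ) = 0.263455 / (2 × 1.7 × 10^-9) = 77.49 million years.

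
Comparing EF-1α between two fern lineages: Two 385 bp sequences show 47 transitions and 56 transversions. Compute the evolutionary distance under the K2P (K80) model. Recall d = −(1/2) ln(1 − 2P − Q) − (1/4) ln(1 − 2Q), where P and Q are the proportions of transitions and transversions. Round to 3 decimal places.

P = 47/385 ≈ 0.122078 and Q = 56/385 ≈ 0.145455.
Under the Kimura two-parameter model, d = −½ ln(1 − 2P − Q) − ¼ ln(1 − 2Q).
1 − 2P − Q = 0.610389, giving −½ ln(0.610389) = 0.246829.
1 − 2Q = 0.70909, giving −¼ ln(0.70909) = 0.085943.
d = 0.246829 + 0.085943 = 0.332772.

0.333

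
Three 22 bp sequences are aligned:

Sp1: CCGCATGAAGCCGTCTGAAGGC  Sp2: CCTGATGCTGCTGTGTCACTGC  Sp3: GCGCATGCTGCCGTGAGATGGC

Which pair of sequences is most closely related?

Sp1–Sp2: 9/22 differ, p = 0.409, d = 0.591.
Sp1–Sp3: 6/22 differ, p = 0.273, d = 0.339.
Sp2–Sp3: 8/22 differ, p = 0.364, d = 0.497.
The smallest distance is between Sp1 and Sp3.

Sp1 and Sp3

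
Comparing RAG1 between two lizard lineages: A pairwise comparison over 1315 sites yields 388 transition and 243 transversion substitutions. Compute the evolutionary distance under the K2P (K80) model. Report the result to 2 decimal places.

P = 388/1315 ≈ 0.295057 and Q = 243/1315 ≈ 0.184791.
Under the Kimura two-parameter model, d = −½ ln(1 − 2P − Q) − ¼ ln(1 − 2Q).
1 − 2P − Q = 0.225095, giving −½ ln(0.225095) = 0.745616.
1 − 2Q = 0.630418, giving −¼ ln(0.630418) = 0.115343.
d = 0.745616 + 0.115343 = 0.860959.

0.86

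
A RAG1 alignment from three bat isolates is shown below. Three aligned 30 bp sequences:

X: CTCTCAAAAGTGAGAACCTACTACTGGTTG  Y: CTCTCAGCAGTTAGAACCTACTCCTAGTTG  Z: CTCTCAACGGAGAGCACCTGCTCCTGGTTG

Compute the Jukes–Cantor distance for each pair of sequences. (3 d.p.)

X–Y: 5/30 sites differ → p ≈ 0.166667, d = −0.75 ln(1 − 0.222223) = 0.188487 ≈ 0.188.
X–Z: 6/30 sites differ → p = 0.2, d = −0.75 ln(1 − 0.266667) = 0.232617 ≈ 0.233.
Y–Z: 7/30 sites differ → p ≈ 0.233333, d = −0.75 ln(1 − 0.311111) = 0.279506 ≈ 0.280.

d(X,Y) = 0.188, d(X,Z) = 0.233, d(Y,Z) = 0.280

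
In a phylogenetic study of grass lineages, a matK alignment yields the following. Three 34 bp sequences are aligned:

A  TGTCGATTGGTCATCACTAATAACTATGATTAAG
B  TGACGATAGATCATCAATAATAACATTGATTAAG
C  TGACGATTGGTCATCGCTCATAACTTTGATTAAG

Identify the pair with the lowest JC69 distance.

A and C

A–B: 6/34 differ, p = 0.176, d = 0.201.
A–C: 4/34 differ, p = 0.118, d = 0.128.
B–C: 6/34 differ, p = 0.176, d = 0.201.
The smallest distance is between A and C.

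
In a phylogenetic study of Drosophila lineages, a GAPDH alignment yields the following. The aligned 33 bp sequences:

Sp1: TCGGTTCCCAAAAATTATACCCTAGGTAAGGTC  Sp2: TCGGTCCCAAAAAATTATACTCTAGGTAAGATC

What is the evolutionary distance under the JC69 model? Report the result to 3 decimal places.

0.132

The sequences differ at 4 of 33 sites (6, 9, 21, 31), so p = 4/33 ≈ 0.121212.
d = −(3/4) ln(1 − 4p/3) = −0.75 ln(1 − 0.161616) = −0.75 ln(0.838384)
  = −0.75 × (-0.176279) = 0.132209 substitutions/site.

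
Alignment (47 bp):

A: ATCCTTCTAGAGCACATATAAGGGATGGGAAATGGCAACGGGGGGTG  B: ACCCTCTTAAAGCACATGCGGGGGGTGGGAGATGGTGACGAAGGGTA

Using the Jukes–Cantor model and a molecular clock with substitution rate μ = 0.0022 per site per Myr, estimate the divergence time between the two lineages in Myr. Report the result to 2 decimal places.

The sequences differ at 15 of 47 sites, so p = 15/47 ≈ 0.319149.
d = −(3/4) ln(1 − 4p/3) = −0.75 ln(1 − 0.425532) = −0.75 ln(0.574468)
  = −0.75 × (-0.554311) = 0.415733 substitutions/site.
Under a molecular clock d = 2μt, so t = d/(2μ) = 0.415733 / (2 × 0.0022) = 94.48 Myr.

94.48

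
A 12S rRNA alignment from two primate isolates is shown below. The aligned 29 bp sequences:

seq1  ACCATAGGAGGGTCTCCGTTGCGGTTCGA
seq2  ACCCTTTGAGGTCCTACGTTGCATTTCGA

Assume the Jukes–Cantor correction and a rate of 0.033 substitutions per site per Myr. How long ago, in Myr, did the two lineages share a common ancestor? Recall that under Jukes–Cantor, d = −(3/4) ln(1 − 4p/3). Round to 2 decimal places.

The sequences differ at 8 of 29 sites (4, 6, 7, 12, 13, 16, 23, 24), so p = 8/29 ≈ 0.275862.
d = −(3/4) ln(1 − 4p/3) = −0.75 ln(1 − 0.367816) = −0.75 ln(0.632184)
  = −0.75 × (-0.458575) = 0.343931 substitutions/site.
Under a molecular clock d = 2μt, so t = d/(2μ) = 0.343931 / (2 × 0.033) = 5.21 Myr.

5.21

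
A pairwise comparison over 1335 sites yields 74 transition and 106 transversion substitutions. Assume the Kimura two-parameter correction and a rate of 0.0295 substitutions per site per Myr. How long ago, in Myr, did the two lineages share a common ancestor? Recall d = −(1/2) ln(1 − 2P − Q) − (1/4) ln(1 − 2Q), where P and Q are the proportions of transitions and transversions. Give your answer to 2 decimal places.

2.52

P = 74/1335 ≈ 0.055431 and Q = 106/1335 ≈ 0.079401.
Under the Kimura two-parameter model, d = −½ ln(1 − 2P − Q) − ¼ ln(1 − 2Q).
1 − 2P − Q = 0.809737, giving −½ ln(0.809737) = 0.105523.
1 − 2Q = 0.841198, giving −¼ ln(0.841198) = 0.043232.
d = 0.105523 + 0.043232 = 0.148755.
Under a molecular clock d = 2μt, so t = d/(2μ) = 0.148755 / (2 × 0.0295) = 2.52 Myr.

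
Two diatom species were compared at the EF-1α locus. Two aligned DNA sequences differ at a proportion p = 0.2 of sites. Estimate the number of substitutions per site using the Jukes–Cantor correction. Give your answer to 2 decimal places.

0.23

d = −(3/4) ln(1 − 4p/3) = −0.75 ln(1 − 0.266667) = −0.75 ln(0.733333)
  = −0.75 × (-0.310155) = 0.232616 substitutions/site.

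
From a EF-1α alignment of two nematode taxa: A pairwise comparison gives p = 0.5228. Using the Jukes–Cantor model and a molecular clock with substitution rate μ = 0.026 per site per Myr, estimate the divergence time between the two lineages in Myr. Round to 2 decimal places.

17.22

d = −(3/4) ln(1 − 4p/3) = −0.75 ln(1 − 0.697067) = −0.75 ln(0.302933)
  = −0.75 × (-1.194244) = 0.895683 substitutions/site.
Under a molecular clock d = 2μt, so t = d/(2μ) = 0.895683 / (2 × 0.026) = 17.22 Myr.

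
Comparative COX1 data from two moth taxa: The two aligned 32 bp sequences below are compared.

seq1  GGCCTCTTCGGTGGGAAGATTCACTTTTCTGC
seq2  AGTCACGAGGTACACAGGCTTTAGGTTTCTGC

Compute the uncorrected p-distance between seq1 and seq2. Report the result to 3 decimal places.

0.500

The sequences differ at 16 of 32 positions.
p = 16/32 = 0.500.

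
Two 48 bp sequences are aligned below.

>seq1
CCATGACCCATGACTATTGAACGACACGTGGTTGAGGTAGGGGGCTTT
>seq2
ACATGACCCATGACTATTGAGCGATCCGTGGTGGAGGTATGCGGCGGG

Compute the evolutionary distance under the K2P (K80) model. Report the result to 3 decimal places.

Of 48 sites, 2 differences are transitions and 8 are transversions, so P = 2/48 ≈ 0.041667 and Q = 8/48 ≈ 0.166667.
Under the Kimura two-parameter model, d = −½ ln(1 − 2P − Q) − ¼ ln(1 − 2Q).
1 − 2P − Q = 0.749999, giving −½ ln(0.749999) = 0.143842.
1 − 2Q = 0.666666, giving −¼ ln(0.666666) = 0.101367.
d = 0.143842 + 0.101367 = 0.245209.

0.245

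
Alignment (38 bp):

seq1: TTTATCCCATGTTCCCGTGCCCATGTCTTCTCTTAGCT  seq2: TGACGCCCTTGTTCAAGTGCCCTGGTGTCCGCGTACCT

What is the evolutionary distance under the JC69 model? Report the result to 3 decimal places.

0.507

The sequences differ at 14 of 38 sites, so p = 14/38 ≈ 0.368421.
d = −(3/4) ln(1 − 4p/3) = −0.75 ln(1 − 0.491228) = −0.75 ln(0.508772)
  = −0.75 × (-0.675755) = 0.506816 substitutions/site.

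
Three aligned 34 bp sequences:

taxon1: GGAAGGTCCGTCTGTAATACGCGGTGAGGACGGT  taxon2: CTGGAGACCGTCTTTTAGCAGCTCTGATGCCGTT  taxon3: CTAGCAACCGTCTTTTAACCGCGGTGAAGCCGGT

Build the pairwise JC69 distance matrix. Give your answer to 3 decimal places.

taxon1–taxon2: 16/34 sites differ → p ≈ 0.470588, d = −0.75 ln(1 − 0.627451) = 0.740540 ≈ 0.741.
taxon1–taxon3: 12/34 sites differ → p ≈ 0.352941, d = −0.75 ln(1 − 0.470588) = 0.476991 ≈ 0.477.
taxon2–taxon3: 9/34 sites differ → p ≈ 0.264706, d = −0.75 ln(1 − 0.352941) = 0.326488 ≈ 0.326.

d(taxon1,taxon2) = 0.741, d(taxon1,taxon3) = 0.477, d(taxon2,taxon3) = 0.326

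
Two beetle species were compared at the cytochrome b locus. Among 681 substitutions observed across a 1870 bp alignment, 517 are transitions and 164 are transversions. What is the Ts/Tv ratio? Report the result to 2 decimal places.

R = 517/164 = 3.152439… ≈ 3.15 (to 2 d.p.).

3.15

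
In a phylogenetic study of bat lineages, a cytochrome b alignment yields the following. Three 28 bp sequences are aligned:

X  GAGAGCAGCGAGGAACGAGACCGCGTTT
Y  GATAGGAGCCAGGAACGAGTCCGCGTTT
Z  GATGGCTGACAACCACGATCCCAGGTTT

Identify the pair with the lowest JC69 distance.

X and Y

X–Y: 4/28 differ, p = 0.143, d = 0.158.
X–Z: 12/28 differ, p = 0.429, d = 0.635.
Y–Z: 11/28 differ, p = 0.393, d = 0.556.
The smallest distance is between X and Y.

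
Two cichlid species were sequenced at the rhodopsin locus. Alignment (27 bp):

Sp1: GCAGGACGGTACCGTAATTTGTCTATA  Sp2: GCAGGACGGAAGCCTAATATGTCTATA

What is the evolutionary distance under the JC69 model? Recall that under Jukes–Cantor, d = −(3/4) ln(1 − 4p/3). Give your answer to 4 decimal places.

The sequences differ at 4 of 27 sites (10, 12, 14, 19), so p = 4/27 ≈ 0.148148.
d = −(3/4) ln(1 − 4p/3) = −0.75 ln(1 − 0.197531) = −0.75 ln(0.802469)
  = −0.75 × (-0.220062) = 0.165047 substitutions/site.

0.1650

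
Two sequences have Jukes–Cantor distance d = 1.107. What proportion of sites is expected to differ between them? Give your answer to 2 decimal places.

p = (3/4)(1 − e^(−4d/3)) = 0.75 × (1 − e^(-1.476)) = 0.75 × (1 − 0.228550) = 0.578588.

0.58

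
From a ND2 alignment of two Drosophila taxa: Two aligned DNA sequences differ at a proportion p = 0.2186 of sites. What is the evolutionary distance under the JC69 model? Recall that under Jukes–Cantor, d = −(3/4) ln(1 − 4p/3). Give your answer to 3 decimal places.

0.258

d = −(3/4) ln(1 − 4p/3) = −0.75 ln(1 − 0.291467) = −0.75 ln(0.708533)
  = −0.75 × (-0.344559) = 0.258419 substitutions/site.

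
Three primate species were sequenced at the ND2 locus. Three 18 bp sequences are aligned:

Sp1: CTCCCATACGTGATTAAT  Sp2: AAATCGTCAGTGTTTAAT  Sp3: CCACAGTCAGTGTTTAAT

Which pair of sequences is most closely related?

Sp1–Sp2: 8/18 differ, p = 0.444, d = 0.673.
Sp1–Sp3: 7/18 differ, p = 0.389, d = 0.548.
Sp2–Sp3: 4/18 differ, p = 0.222, d = 0.264.
The smallest distance is between Sp2 and Sp3.

Sp2 and Sp3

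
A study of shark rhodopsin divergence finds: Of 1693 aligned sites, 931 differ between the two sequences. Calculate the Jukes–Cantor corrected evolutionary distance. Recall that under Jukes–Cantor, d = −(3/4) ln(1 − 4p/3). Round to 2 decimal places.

0.99

p = 931/1693 ≈ 0.549911.
d = −(3/4) ln(1 − 4p/3) = −0.75 ln(1 − 0.733215) = −0.75 ln(0.266785)
  = −0.75 × (-1.321312) = 0.990984 substitutions/site.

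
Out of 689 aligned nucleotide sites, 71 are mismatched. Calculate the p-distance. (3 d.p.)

p = 71/689 = 0.103047… ≈ 0.103 (to 3 d.p.).

0.103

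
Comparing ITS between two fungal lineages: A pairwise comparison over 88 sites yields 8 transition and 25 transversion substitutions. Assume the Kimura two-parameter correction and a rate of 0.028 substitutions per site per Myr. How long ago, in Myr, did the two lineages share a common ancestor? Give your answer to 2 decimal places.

9.35

P = 8/88 ≈ 0.090909 and Q = 25/88 ≈ 0.284091.
Under the Kimura two-parameter model, d = −½ ln(1 − 2P − Q) − ¼ ln(1 − 2Q).
1 − 2P − Q = 0.534091, giving −½ ln(0.534091) = 0.313595.
1 − 2Q = 0.431818, giving −¼ ln(0.431818) = 0.209938.
d = 0.313595 + 0.209938 = 0.523533.
Under a molecular clock d = 2μt, so t = d/(2μ) = 0.523533 / (2 × 0.028) = 9.35 Myr.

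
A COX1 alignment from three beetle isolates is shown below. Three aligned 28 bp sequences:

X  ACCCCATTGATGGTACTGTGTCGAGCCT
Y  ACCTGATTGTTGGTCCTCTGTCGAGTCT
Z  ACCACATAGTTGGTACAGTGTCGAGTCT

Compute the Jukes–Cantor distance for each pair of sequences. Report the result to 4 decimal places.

d(X,Y) = 0.2524, d(X,Z) = 0.2040, d(Y,Z) = 0.2524

X–Y: 6/28 sites differ → p ≈ 0.214286, d = −0.75 ln(1 − 0.285715) = 0.252355 ≈ 0.2524.
X–Z: 5/28 sites differ → p ≈ 0.178571, d = −0.75 ln(1 − 0.238095) = 0.203950 ≈ 0.2040.
Y–Z: 6/28 sites differ → p ≈ 0.214286, d = −0.75 ln(1 − 0.285715) = 0.252355 ≈ 0.2524.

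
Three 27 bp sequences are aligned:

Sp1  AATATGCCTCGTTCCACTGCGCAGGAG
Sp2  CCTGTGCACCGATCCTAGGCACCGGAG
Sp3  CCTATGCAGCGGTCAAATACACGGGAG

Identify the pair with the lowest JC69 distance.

Sp2 and Sp3

Sp1–Sp2: 11/27 differ, p = 0.407, d = 0.588.
Sp1–Sp3: 10/27 differ, p = 0.370, d = 0.511.
Sp2–Sp3: 8/27 differ, p = 0.296, d = 0.377.
The smallest distance is between Sp2 and Sp3.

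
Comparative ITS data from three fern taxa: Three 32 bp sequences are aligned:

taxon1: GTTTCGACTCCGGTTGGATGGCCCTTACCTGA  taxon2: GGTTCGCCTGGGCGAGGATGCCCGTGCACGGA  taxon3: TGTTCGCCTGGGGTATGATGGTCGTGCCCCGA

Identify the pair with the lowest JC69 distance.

taxon2 and taxon3

taxon1–taxon2: 13/32 differ, p = 0.406, d = 0.585.
taxon1–taxon3: 12/32 differ, p = 0.375, d = 0.520.
taxon2–taxon3: 8/32 differ, p = 0.250, d = 0.304.
The smallest distance is between taxon2 and taxon3.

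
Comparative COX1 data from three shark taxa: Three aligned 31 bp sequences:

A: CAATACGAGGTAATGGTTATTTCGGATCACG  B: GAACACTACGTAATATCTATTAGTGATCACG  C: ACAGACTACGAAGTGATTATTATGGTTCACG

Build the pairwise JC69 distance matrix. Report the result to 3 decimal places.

A–B: 10/31 sites differ → p ≈ 0.322581, d = −0.75 ln(1 − 0.430108) = 0.421731 ≈ 0.422.
A–C: 11/31 sites differ → p ≈ 0.354839, d = −0.75 ln(1 − 0.473119) = 0.480585 ≈ 0.481.
B–C: 11/31 sites differ → p ≈ 0.354839, d = −0.75 ln(1 − 0.473119) = 0.480585 ≈ 0.481.

d(A,B) = 0.422, d(A,C) = 0.481, d(B,C) = 0.481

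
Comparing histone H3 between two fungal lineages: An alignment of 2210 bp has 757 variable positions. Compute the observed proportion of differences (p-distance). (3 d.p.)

0.343

p = 757/2210 = 0.342533… ≈ 0.343 (to 3 d.p.).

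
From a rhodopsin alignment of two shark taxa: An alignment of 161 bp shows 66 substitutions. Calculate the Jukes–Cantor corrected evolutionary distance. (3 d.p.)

0.593

p = 66/161 ≈ 0.409938.
d = −(3/4) ln(1 − 4p/3) = −0.75 ln(1 − 0.546584) = −0.75 ln(0.453416)
  = −0.75 × (-0.790945) = 0.593209 substitutions/site.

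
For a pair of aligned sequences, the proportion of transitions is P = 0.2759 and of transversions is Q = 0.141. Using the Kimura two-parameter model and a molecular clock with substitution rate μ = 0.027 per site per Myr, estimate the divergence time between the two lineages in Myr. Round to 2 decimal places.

12.46

Under the Kimura two-parameter model, d = −½ ln(1 − 2P − Q) − ¼ ln(1 − 2Q).
1 − 2P − Q = 0.3072, giving −½ ln(0.3072) = 0.590128.
1 − 2Q = 0.718, giving −¼ ln(0.718) = 0.082821.
d = 0.590128 + 0.082821 = 0.672949.
Under a molecular clock d = 2μt, so t = d/(2μ) = 0.672949 / (2 × 0.027) = 12.46 Myr.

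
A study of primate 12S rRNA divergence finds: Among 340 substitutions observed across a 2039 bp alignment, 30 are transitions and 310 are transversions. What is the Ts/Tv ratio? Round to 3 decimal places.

0.097

R = 30/310 = 0.096774… ≈ 0.097 (to 3 d.p.).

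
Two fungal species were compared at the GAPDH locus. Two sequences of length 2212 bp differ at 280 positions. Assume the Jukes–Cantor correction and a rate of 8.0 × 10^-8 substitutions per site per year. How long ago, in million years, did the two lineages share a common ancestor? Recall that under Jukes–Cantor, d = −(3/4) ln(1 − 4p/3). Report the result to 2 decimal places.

0.87

p = 280/2212 ≈ 0.126582.
d = −(3/4) ln(1 − 4p/3) = −0.75 ln(1 − 0.168776) = −0.75 ln(0.831224)
  = −0.75 × (-0.184856) = 0.138642 substitutions/site.
Under a molecular clock d = 2μt, so t = d/(2μ) = 0.138642 / (2 × 8.0 × 10^-8) = 0.87 million years.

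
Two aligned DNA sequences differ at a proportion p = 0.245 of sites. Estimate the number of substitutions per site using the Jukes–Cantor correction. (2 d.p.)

0.30

d = −(3/4) ln(1 − 4p/3) = −0.75 ln(1 − 0.326667) = −0.75 ln(0.673333)
  = −0.75 × (-0.395515) = 0.296636 substitutions/site.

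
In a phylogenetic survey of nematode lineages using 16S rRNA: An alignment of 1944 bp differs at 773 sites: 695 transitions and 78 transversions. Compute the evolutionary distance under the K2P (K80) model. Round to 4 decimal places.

P = 695/1944 ≈ 0.35751 and Q = 78/1944 ≈ 0.040123.
Under the Kimura two-parameter model, d = −½ ln(1 − 2P − Q) − ¼ ln(1 − 2Q).
1 − 2P − Q = 0.244857, giving −½ ln(0.244857) = 0.703540.
1 − 2Q = 0.919754, giving −¼ ln(0.919754) = 0.020912.
d = 0.703540 + 0.020912 = 0.724452.

0.7245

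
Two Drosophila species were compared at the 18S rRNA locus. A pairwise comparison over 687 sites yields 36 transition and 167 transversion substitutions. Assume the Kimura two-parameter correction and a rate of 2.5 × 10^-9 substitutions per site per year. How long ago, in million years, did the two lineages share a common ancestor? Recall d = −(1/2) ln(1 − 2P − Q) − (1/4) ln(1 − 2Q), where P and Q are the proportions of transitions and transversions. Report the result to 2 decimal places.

76.05

P = 36/687 ≈ 0.052402 and Q = 167/687 ≈ 0.243086.
Under the Kimura two-parameter model, d = −½ ln(1 − 2P − Q) − ¼ ln(1 − 2Q).
1 − 2P − Q = 0.65211, giving −½ ln(0.65211) = 0.213771.
1 − 2Q = 0.513828, giving −¼ ln(0.513828) = 0.166467.
d = 0.213771 + 0.166467 = 0.380238.
Under a molecular clock d = 2μt, so t = d/(2μ) = 0.380238 / (2 × 2.5 × 10^-9) = 76.05 million years.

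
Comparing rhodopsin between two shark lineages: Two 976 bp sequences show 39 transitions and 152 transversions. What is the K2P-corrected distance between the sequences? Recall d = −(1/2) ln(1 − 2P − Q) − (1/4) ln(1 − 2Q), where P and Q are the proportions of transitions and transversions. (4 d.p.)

0.2277

P = 39/976 ≈ 0.039959 and Q = 152/976 ≈ 0.155738.
Under the Kimura two-parameter model, d = −½ ln(1 − 2P − Q) − ¼ ln(1 − 2Q).
1 − 2P − Q = 0.764344, giving −½ ln(0.764344) = 0.134369.
1 − 2Q = 0.688524, giving −¼ ln(0.688524) = 0.093301.
d = 0.134369 + 0.093301 = 0.227670.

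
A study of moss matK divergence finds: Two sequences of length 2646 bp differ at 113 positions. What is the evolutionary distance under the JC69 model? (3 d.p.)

p = 113/2646 ≈ 0.042706.
d = −(3/4) ln(1 − 4p/3) = −0.75 ln(1 − 0.056941) = −0.75 ln(0.943059)
  = −0.75 × (-0.058626) = 0.043970 substitutions/site.

0.044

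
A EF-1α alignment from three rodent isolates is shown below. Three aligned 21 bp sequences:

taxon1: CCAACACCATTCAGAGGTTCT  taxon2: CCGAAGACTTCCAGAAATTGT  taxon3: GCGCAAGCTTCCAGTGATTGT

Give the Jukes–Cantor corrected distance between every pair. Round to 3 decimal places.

d(taxon1,taxon2) = 0.635, d(taxon1,taxon3) = 0.756, d(taxon2,taxon3) = 0.360

taxon1–taxon2: 9/21 sites differ → p ≈ 0.428571, d = −0.75 ln(1 − 0.571428) = 0.635472 ≈ 0.635.
taxon1–taxon3: 10/21 sites differ → p ≈ 0.47619, d = −0.75 ln(1 − 0.63492) = 0.755729 ≈ 0.756.
taxon2–taxon3: 6/21 sites differ → p ≈ 0.285714, d = −0.75 ln(1 − 0.380952) = 0.359679 ≈ 0.360.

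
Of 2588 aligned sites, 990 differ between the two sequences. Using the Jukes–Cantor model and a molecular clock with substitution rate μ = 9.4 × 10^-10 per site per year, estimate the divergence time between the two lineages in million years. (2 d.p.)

p = 990/2588 ≈ 0.382535.
d = −(3/4) ln(1 − 4p/3) = −0.75 ln(1 − 0.510047) = −0.75 ln(0.489953)
  = −0.75 × (-0.713446) = 0.535085 substitutions/site.
Under a molecular clock d = 2μt, so t = d/(2μ) = 0.535085 / (2 × 9.4 × 10^-10) = 284.62 million years.

284.62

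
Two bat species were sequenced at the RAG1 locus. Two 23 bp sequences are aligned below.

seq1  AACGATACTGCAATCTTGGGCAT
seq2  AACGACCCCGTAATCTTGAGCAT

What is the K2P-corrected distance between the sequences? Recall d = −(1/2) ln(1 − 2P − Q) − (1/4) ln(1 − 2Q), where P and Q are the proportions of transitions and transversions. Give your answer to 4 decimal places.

0.2710

Of 23 sites, 4 differences are transitions and 1 are transversions, so P = 4/23 ≈ 0.173913 and Q = 1/23 ≈ 0.043478.
Under the Kimura two-parameter model, d = −½ ln(1 − 2P − Q) − ¼ ln(1 − 2Q).
1 − 2P − Q = 0.608696, giving −½ ln(0.608696) = 0.248218.
1 − 2Q = 0.913044, giving −¼ ln(0.913044) = 0.022743.
d = 0.248218 + 0.022743 = 0.270961.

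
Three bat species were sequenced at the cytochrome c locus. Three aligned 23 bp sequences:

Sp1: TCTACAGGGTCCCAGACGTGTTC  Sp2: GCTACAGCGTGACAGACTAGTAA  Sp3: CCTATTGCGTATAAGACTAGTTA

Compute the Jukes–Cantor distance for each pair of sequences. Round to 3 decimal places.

d(Sp1,Sp2) = 0.467, d(Sp1,Sp3) = 0.650, d(Sp2,Sp3) = 0.390

Sp1–Sp2: 8/23 sites differ → p ≈ 0.347826, d = −0.75 ln(1 − 0.463768) = 0.467391 ≈ 0.467.
Sp1–Sp3: 10/23 sites differ → p ≈ 0.434783, d = −0.75 ln(1 − 0.579711) = 0.650110 ≈ 0.650.
Sp2–Sp3: 7/23 sites differ → p ≈ 0.304348, d = −0.75 ln(1 − 0.405797) = 0.390401 ≈ 0.390.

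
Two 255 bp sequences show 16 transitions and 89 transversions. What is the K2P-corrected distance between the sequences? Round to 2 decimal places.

0.62

P = 16/255 ≈ 0.062745 and Q = 89/255 ≈ 0.34902.
Under the Kimura two-parameter model, d = −½ ln(1 − 2P − Q) − ¼ ln(1 − 2Q).
1 − 2P − Q = 0.52549, giving −½ ln(0.52549) = 0.321712.
1 − 2Q = 0.30196, giving −¼ ln(0.30196) = 0.299365.
d = 0.321712 + 0.299365 = 0.621077.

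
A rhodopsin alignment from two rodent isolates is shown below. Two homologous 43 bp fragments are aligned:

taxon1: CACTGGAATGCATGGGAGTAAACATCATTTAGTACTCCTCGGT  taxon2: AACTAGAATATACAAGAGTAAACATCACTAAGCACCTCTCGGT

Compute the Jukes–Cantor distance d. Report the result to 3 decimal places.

The sequences differ at 12 of 43 sites, so p = 12/43 ≈ 0.27907.
d = −(3/4) ln(1 − 4p/3) = −0.75 ln(1 − 0.372093) = −0.75 ln(0.627907)
  = −0.75 × (-0.465363) = 0.349022 substitutions/site.

0.349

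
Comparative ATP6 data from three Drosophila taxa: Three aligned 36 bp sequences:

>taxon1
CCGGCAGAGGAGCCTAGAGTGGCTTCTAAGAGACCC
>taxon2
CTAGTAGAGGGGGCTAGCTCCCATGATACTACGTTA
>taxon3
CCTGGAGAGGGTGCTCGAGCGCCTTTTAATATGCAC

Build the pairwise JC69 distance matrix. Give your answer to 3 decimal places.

d(taxon1,taxon2) = 1.012, d(taxon1,taxon3) = 0.493, d(taxon2,taxon3) = 0.673

taxon1–taxon2: 20/36 sites differ → p ≈ 0.555556, d = −0.75 ln(1 − 0.740741) = 1.012446 ≈ 1.012.
taxon1–taxon3: 13/36 sites differ → p ≈ 0.361111, d = −0.75 ln(1 − 0.481481) = 0.492584 ≈ 0.493.
taxon2–taxon3: 16/36 sites differ → p ≈ 0.444444, d = −0.75 ln(1 − 0.592592) = 0.673455 ≈ 0.673.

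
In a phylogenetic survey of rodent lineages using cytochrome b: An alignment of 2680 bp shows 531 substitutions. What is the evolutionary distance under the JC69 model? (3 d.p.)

0.230

p = 531/2680 ≈ 0.198134.
d = −(3/4) ln(1 − 4p/3) = −0.75 ln(1 − 0.264179) = −0.75 ln(0.735821)
  = −0.75 × (-0.306768) = 0.230076 substitutions/site.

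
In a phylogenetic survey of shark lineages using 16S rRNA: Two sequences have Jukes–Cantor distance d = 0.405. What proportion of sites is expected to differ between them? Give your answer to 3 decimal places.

0.313

p = (3/4)(1 − e^(−4d/3)) = 0.75 × (1 − e^(-0.54)) = 0.75 × (1 − 0.582748) = 0.312939.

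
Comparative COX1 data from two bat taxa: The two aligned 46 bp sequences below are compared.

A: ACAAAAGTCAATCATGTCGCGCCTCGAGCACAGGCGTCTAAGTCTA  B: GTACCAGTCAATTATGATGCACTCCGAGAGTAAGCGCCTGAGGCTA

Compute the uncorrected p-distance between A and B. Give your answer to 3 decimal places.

0.370

The sequences differ at 17 of 46 positions.
p = 17/46 = 0.369565… ≈ 0.370 (to 3 d.p.).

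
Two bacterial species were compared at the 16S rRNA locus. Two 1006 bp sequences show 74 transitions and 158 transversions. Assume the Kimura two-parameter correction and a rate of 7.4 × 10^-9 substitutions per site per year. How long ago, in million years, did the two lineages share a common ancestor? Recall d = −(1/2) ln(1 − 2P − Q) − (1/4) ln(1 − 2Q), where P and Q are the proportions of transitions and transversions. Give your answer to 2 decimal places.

18.62

P = 74/1006 ≈ 0.073559 and Q = 158/1006 ≈ 0.157058.
Under the Kimura two-parameter model, d = −½ ln(1 − 2P − Q) − ¼ ln(1 − 2Q).
1 − 2P − Q = 0.695824, giving −½ ln(0.695824) = 0.181329.
1 − 2Q = 0.685884, giving −¼ ln(0.685884) = 0.094262.
d = 0.181329 + 0.094262 = 0.275591.
Under a molecular clock d = 2μt, so t = d/(2μ) = 0.275591 / (2 × 7.4 × 10^-9) = 18.62 million years.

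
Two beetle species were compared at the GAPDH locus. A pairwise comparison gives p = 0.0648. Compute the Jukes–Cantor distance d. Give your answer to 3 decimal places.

0.068

d = −(3/4) ln(1 − 4p/3) = −0.75 ln(1 − 0.0864) = −0.75 ln(0.9136)
  = −0.75 × (-0.090362) = 0.067772 substitutions/site.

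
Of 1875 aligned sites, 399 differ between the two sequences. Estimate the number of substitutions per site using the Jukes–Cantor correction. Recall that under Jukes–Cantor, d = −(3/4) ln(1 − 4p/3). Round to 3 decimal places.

0.250

p = 399/1875 = 0.2128.
d = −(3/4) ln(1 − 4p/3) = −0.75 ln(1 − 0.283733) = −0.75 ln(0.716267)
  = −0.75 × (-0.333702) = 0.250277 substitutions/site.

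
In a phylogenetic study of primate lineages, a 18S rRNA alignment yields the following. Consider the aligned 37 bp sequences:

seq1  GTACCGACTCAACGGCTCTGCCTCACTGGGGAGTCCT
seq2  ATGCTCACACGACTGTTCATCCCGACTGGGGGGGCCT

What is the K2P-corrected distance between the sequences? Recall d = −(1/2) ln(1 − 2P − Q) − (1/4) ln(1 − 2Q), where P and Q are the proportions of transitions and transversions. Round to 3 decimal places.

0.538

Of 37 sites, 7 differences are transitions and 7 are transversions, so P = 7/37 ≈ 0.189189 and Q = 7/37 ≈ 0.189189.
Under the Kimura two-parameter model, d = −½ ln(1 − 2P − Q) − ¼ ln(1 − 2Q).
1 − 2P − Q = 0.432433, giving −½ ln(0.432433) = 0.419164.
1 − 2Q = 0.621622, giving −¼ ln(0.621622) = 0.118856.
d = 0.419164 + 0.118856 = 0.538020.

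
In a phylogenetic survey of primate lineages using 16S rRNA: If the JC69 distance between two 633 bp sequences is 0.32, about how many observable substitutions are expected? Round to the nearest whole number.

Invert JC69: p = (3/4)(1 − e^(−4d/3)) = 0.75 × (1 − e^(-0.426667)) = 0.75 × (1 − 0.652681) = 0.260489.
Expected differing sites = pL ≈ 0.260489 × 633 = 164.889537 ≈ 165.

165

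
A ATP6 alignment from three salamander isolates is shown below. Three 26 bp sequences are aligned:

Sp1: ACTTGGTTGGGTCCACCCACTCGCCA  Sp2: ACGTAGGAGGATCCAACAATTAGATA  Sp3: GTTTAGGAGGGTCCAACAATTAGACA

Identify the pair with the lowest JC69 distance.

Sp1–Sp2: 11/26 differ, p = 0.423, d = 0.623.
Sp1–Sp3: 10/26 differ, p = 0.385, d = 0.539.
Sp2–Sp3: 5/26 differ, p = 0.192, d = 0.222.
The smallest distance is between Sp2 and Sp3.

Sp2 and Sp3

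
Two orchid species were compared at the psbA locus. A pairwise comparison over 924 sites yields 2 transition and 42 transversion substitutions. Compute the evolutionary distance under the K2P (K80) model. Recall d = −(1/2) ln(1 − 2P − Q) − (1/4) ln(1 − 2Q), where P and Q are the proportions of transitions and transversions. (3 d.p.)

0.049

P = 2/924 ≈ 0.002165 and Q = 42/924 ≈ 0.045455.
Under the Kimura two-parameter model, d = −½ ln(1 − 2P − Q) − ¼ ln(1 − 2Q).
1 − 2P − Q = 0.950215, giving −½ ln(0.950215) = 0.025534.
1 − 2Q = 0.90909, giving −¼ ln(0.90909) = 0.023828.
d = 0.025534 + 0.023828 = 0.049362.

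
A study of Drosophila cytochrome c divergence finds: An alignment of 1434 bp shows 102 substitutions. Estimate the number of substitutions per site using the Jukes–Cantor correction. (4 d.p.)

0.0747

p = 102/1434 ≈ 0.07113.
d = −(3/4) ln(1 − 4p/3) = −0.75 ln(1 − 0.09484) = −0.75 ln(0.90516)
  = −0.75 × (-0.099644) = 0.074733 substitutions/site.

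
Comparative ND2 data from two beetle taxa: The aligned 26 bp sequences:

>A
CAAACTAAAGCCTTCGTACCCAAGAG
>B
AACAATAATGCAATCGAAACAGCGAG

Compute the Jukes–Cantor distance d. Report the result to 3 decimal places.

0.623

The sequences differ at 11 of 26 sites, so p = 11/26 ≈ 0.423077.
d = −(3/4) ln(1 − 4p/3) = −0.75 ln(1 − 0.564103) = −0.75 ln(0.435897)
  = −0.75 × (-0.830349) = 0.622762 substitutions/site.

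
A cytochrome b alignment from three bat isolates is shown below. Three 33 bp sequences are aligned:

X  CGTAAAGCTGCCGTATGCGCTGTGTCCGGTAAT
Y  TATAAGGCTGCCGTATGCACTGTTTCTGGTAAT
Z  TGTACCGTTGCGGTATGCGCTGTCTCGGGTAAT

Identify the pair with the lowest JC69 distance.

X–Y: 6/33 differ, p = 0.182, d = 0.208.
X–Z: 7/33 differ, p = 0.212, d = 0.249.
Y–Z: 8/33 differ, p = 0.242, d = 0.293.
The smallest distance is between X and Y.

X and Y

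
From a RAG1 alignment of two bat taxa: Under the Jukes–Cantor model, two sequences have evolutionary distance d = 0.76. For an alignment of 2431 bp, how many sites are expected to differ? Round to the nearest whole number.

1161

Invert JC69: p = (3/4)(1 − e^(−4d/3)) = 0.75 × (1 − e^(-1.013333)) = 0.75 × (1 − 0.363007) = 0.477745.
Expected differing sites = pL ≈ 0.477745 × 2431 = 1161.398095 ≈ 1161.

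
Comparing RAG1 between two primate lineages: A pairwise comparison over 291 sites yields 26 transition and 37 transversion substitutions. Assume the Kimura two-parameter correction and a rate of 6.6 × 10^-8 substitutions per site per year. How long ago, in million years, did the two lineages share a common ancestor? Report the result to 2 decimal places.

1.94

P = 26/291 ≈ 0.089347 and Q = 37/291 ≈ 0.127148.
Under the Kimura two-parameter model, d = −½ ln(1 − 2P − Q) − ¼ ln(1 − 2Q).
1 − 2P − Q = 0.694158, giving −½ ln(0.694158) = 0.182528.
1 − 2Q = 0.745704, giving −¼ ln(0.745704) = 0.073357.
d = 0.182528 + 0.073357 = 0.255885.
Under a molecular clock d = 2μt, so t = d/(2μ) = 0.255885 / (2 × 6.6 × 10^-8) = 1.94 million years.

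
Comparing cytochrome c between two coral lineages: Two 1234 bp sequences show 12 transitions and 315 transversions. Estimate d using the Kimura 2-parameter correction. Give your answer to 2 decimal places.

P = 12/1234 ≈ 0.009724 and Q = 315/1234 ≈ 0.255267.
Under the Kimura two-parameter model, d = −½ ln(1 − 2P − Q) − ¼ ln(1 − 2Q).
1 − 2P − Q = 0.725285, giving −½ ln(0.725285) = 0.160595.
1 − 2Q = 0.489466, giving −¼ ln(0.489466) = 0.178610.
d = 0.160595 + 0.178610 = 0.339205.

0.34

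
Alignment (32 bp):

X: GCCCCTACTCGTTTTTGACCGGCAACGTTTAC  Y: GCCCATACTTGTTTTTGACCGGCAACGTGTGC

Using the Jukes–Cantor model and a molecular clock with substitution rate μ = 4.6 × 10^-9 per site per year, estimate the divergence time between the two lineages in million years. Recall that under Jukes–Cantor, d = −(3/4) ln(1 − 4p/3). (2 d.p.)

14.86

The sequences differ at 4 of 32 sites (5, 10, 29, 31), so p = 4/32 = 0.125.
d = −(3/4) ln(1 − 4p/3) = −0.75 ln(1 − 0.166667) = −0.75 ln(0.833333)
  = −0.75 × (-0.182322) = 0.136742 substitutions/site.
Under a molecular clock d = 2μt, so t = d/(2μ) = 0.136742 / (2 × 4.6 × 10^-9) = 14.86 million years.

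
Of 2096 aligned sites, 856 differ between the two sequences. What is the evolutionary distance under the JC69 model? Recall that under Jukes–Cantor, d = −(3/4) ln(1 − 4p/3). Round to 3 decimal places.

p = 856/2096 ≈ 0.408397.
d = −(3/4) ln(1 − 4p/3) = −0.75 ln(1 − 0.544529) = −0.75 ln(0.455471)
  = −0.75 × (-0.786423) = 0.589817 substitutions/site.

0.590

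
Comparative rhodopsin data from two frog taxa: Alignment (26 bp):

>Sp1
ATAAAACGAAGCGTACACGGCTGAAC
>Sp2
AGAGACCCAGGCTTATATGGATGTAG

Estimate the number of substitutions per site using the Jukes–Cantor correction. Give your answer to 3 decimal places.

The sequences differ at 11 of 26 sites, so p = 11/26 ≈ 0.423077.
d = −(3/4) ln(1 − 4p/3) = −0.75 ln(1 − 0.564103) = −0.75 ln(0.435897)
  = −0.75 × (-0.830349) = 0.622762 substitutions/site.

0.623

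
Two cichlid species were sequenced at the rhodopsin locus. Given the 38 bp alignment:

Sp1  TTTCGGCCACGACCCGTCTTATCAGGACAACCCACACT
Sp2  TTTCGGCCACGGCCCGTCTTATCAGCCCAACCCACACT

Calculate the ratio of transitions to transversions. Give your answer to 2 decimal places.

Transitions are A↔G and C↔T; transversions are all other mismatches.
Transitions: 1. Transversions: 2.
R = 1/2 = 0.50.

0.50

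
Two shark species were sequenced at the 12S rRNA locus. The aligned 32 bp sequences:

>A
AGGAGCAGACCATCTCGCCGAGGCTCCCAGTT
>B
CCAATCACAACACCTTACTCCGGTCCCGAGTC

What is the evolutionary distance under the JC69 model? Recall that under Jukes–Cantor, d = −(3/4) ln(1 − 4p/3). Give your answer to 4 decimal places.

The sequences differ at 16 of 32 sites, so p = 16/32 = 0.5.
d = −(3/4) ln(1 − 4p/3) = −0.75 ln(1 − 0.666667) = −0.75 ln(0.333333)
  = −0.75 × (-1.098613) = 0.823960 substitutions/site.

0.8240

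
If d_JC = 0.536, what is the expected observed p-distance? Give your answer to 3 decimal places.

0.383

p = (3/4)(1 − e^(−4d/3)) = 0.75 × (1 − e^(-0.714667)) = 0.75 × (1 − 0.489355) = 0.382984.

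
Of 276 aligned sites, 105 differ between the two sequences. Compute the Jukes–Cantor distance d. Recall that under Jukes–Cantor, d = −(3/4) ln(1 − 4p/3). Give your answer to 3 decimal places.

p = 105/276 ≈ 0.380435.
d = −(3/4) ln(1 − 4p/3) = −0.75 ln(1 − 0.507247) = −0.75 ln(0.492753)
  = −0.75 × (-0.707747) = 0.530810 substitutions/site.

0.531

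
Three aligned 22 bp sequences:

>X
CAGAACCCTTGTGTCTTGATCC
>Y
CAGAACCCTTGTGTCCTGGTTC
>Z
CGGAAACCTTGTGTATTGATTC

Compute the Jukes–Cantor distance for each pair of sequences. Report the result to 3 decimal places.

X–Y: 3/22 sites differ → p ≈ 0.136364, d = −0.75 ln(1 − 0.181819) = 0.150504 ≈ 0.151.
X–Z: 4/22 sites differ → p ≈ 0.181818, d = −0.75 ln(1 − 0.242424) = 0.208224 ≈ 0.208.
Y–Z: 5/22 sites differ → p ≈ 0.227273, d = −0.75 ln(1 − 0.303031) = 0.270761 ≈ 0.271.

d(X,Y) = 0.151, d(X,Z) = 0.208, d(Y,Z) = 0.271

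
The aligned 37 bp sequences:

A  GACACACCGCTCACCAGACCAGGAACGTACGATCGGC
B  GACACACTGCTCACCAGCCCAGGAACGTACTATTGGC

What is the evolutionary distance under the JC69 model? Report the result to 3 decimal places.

The sequences differ at 4 of 37 sites (8, 18, 31, 34), so p = 4/37 ≈ 0.108108.
d = −(3/4) ln(1 − 4p/3) = −0.75 ln(1 − 0.144144) = −0.75 ln(0.855856)
  = −0.75 × (-0.155653) = 0.116740 substitutions/site.

0.117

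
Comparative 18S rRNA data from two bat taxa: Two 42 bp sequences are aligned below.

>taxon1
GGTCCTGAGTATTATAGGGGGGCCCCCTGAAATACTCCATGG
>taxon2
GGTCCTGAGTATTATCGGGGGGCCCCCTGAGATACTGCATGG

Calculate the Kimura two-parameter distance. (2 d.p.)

Of 42 sites, 1 differences are transitions and 2 are transversions, so P = 1/42 ≈ 0.02381 and Q = 2/42 ≈ 0.047619.
Under the Kimura two-parameter model, d = −½ ln(1 − 2P − Q) − ¼ ln(1 − 2Q).
1 − 2P − Q = 0.904761, giving −½ ln(0.904761) = 0.050042.
1 − 2Q = 0.904762, giving −¼ ln(0.904762) = 0.025021.
d = 0.050042 + 0.025021 = 0.075063.

0.08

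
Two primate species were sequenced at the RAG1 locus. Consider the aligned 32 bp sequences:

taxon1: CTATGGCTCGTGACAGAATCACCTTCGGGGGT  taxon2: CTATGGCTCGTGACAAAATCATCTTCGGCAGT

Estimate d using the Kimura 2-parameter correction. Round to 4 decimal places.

Of 32 sites, 3 differences are transitions and 1 are transversions, so P = 3/32 = 0.09375 and Q = 1/32 = 0.03125.
Under the Kimura two-parameter model, d = −½ ln(1 − 2P − Q) − ¼ ln(1 − 2Q).
1 − 2P − Q = 0.78125, giving −½ ln(0.78125) = 0.123430.
1 − 2Q = 0.9375, giving −¼ ln(0.9375) = 0.016135.
d = 0.123430 + 0.016135 = 0.139565.

0.1396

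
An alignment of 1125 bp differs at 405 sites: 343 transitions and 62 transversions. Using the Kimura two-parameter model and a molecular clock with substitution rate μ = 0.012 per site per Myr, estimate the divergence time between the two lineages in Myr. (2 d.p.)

P = 343/1125 ≈ 0.304889 and Q = 62/1125 ≈ 0.055111.
Under the Kimura two-parameter model, d = −½ ln(1 − 2P − Q) − ¼ ln(1 − 2Q).
1 − 2P − Q = 0.335111, giving −½ ln(0.335111) = 0.546647.
1 − 2Q = 0.889778, giving −¼ ln(0.889778) = 0.029196.
d = 0.546647 + 0.029196 = 0.575843.
Under a molecular clock d = 2μt, so t = d/(2μ) = 0.575843 / (2 × 0.012) = 23.99 Myr.

23.99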